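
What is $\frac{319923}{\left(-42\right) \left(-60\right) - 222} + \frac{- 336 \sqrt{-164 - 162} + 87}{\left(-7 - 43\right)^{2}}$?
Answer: $\frac{133334571}{957500} - \frac{84 i \sqrt{326}}{625} \approx 139.25 - 2.4267 i$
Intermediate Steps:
$\frac{319923}{\left(-42\right) \left(-60\right) - 222} + \frac{- 336 \sqrt{-164 - 162} + 87}{\left(-7 - 43\right)^{2}} = \frac{319923}{2520 - 222} + \frac{- 336 \sqrt{-326} + 87}{\left(-50\right)^{2}} = \frac{319923}{2298} + \frac{- 336 i \sqrt{326} + 87}{2500} = 319923 \cdot \frac{1}{2298} + \left(- 336 i \sqrt{326} + 87\right) \frac{1}{2500} = \frac{106641}{766} + \left(87 - 336 i \sqrt{326}\right) \frac{1}{2500} = \frac{106641}{766} + \left(\frac{87}{2500} - \frac{84 i \sqrt{326}}{625}\right) = \frac{133334571}{957500} - \frac{84 i \sqrt{326}}{625}$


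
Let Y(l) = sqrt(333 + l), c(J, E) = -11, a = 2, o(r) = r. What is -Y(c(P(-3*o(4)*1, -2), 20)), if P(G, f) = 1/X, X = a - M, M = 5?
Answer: -sqrt(322) ≈ -17.944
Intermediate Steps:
X = -3 (X = 2 - 1*5 = 2 - 5 = -3)
P(G, f) = -1/3 (P(G, f) = 1/(-3) = -1/3)
-Y(c(P(-3*o(4)*1, -2), 20)) = -sqrt(333 - 11) = -sqrt(322)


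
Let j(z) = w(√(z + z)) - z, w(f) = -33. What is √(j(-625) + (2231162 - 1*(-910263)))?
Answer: 3*√349113 ≈ 1772.6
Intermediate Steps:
j(z) = -33 - z
√(j(-625) + (2231162 - 1*(-910263))) = √((-33 - 1*(-625)) + (2231162 - 1*(-910263))) = √((-33 + 625) + (2231162 + 910263)) = √(592 + 3141425) = √3142017 = 3*√349113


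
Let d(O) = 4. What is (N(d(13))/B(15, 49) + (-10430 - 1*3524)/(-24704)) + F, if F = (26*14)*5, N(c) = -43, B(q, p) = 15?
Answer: 336783119/185280 ≈ 1817.7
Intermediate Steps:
F = 1820 (F = 364*5 = 1820)
(N(d(13))/B(15, 49) + (-10430 - 1*3524)/(-24704)) + F = (-43/15 + (-10430 - 1*3524)/(-24704)) + 1820 = (-43*1/15 + (-10430 - 3524)*(-1/24704)) + 1820 = (-43/15 - 13954*(-1/24704)) + 1820 = (-43/15 + 6977/12352) + 1820 = -426481/185280 + 1820 = 336783119/185280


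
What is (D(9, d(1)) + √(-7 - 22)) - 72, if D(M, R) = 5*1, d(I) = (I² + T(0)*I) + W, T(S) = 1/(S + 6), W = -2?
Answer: -67 + I*√29 ≈ -67.0 + 5.3852*I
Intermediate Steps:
T(S) = 1/(6 + S)
d(I) = -2 + I² + I/6 (d(I) = (I² + I/(6 + 0)) - 2 = (I² + I/6) - 2 = -2 + I² + I/6)
D(M, R) = 5
(D(9, d(1)) + √(-7 - 22)) - 72 = (5 + √(-7 - 22)) - 72 = (5 + √(-29)) - 72 = (5 + I*√29) - 72 = -67 + I*√29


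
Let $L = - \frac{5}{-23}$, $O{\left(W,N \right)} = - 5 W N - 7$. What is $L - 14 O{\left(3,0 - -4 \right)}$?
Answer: $\frac{21579}{23} \approx 938.22$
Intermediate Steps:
$O{\left(W,N \right)} = -7 - 5 N W$ ($O{\left(W,N \right)} = - 5 N W - 7 = -7 - 5 N W$)
$L = \frac{5}{23}$ ($L = \left(-5\right) \left(- \frac{1}{23}\right) = \frac{5}{23} \approx 0.21739$)
$L - 14 O{\left(3,0 - -4 \right)} = \frac{5}{23} - 14 \left(-7 - 5 \left(0 - -4\right) 3\right) = \frac{5}{23} - 14 \left(-7 - 5 \left(0 + 4\right) 3\right) = \frac{5}{23} - 14 \left(-7 - 20 \cdot 3\right) = \frac{5}{23} - 14 \left(-7 - 60\right) = \frac{5}{23} - -938 = \frac{5}{23} + 938 = \frac{21579}{23}$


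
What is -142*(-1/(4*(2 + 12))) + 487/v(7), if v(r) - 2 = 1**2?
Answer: 13849/84 ≈ 164.87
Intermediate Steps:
v(r) = 3 (v(r) = 2 + 1**2 = 2 + 1 = 3)
-142*(-1/(4*(2 + 12))) + 487/v(7) = -142*(-1/(4*(2 + 12))) + 487/3 = -142/(14*(-4)) + 487*(1/3) = -142/(-56) + 487/3 = -142*(-1/56) + 487/3 = 71/28 + 487/3 = 13849/84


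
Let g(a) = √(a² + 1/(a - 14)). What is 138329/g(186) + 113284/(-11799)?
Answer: -113284/11799 + 276658*√255872059/5950513 ≈ 734.10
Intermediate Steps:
g(a) = √(a² + 1/(-14 + a))
138329/g(186) + 113284/(-11799) = 138329/(√((1 + 186²*(-14 + 186))/(-14 + 186))) + 113284/(-11799) = 138329/(√((1 + 34596*172)/172)) + 113284*(-1/11799) = 138329/(√((1 + 5950512)/172)) - 113284/11799 = 138329/(√((1/172)*5950513)) - 113284/11799 = 138329/(√(5950513/172)) - 113284/11799 = 138329/((√255872059/86)) - 113284/11799 = 138329*(2*√255872059/5950513) - 113284/11799 = 276658*√255872059/5950513 - 113284/11799 = -113284/11799 + 276658*√255872059/5950513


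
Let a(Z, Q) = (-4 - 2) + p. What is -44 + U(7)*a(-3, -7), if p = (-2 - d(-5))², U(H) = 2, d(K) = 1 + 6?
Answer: 106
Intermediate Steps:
d(K) = 7
p = 81 (p = (-2 - 1*7)² = (-2 - 7)² = (-9)² = 81)
a(Z, Q) = 75 (a(Z, Q) = (-4 - 2) + 81 = -6 + 81 = 75)
-44 + U(7)*a(-3, -7) = -44 + 2*75 = -44 + 150 = 106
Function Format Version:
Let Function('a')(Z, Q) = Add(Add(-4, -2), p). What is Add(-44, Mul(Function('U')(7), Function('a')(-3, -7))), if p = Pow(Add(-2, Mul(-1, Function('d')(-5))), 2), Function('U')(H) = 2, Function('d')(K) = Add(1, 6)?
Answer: 106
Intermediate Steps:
Function('d')(K) = 7
p = 81 (p = Pow(Add(-2, Mul(-1, 7)), 2) = Pow(Add(-2, -7), 2) = Pow(-9, 2) = 81)
Function('a')(Z, Q) = 75 (Function('a')(Z, Q) = Add(Add(-4, -2), 81) = Add(-6, 81) = 75)
Add(-44, Mul(Function('U')(7), Function('a')(-3, -7))) = Add(-44, Mul(2, 75)) = Add(-44, 150) = 106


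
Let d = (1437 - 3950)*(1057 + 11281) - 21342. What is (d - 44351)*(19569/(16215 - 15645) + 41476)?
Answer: -245056513538781/190 ≈ -1.2898e+12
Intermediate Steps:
d = -31026736 (d = -2513*12338 - 21342 = -31005394 - 21342 = -31026736)
(d - 44351)*(19569/(16215 - 15645) + 41476) = (-31026736 - 44351)*(19569/(16215 - 15645) + 41476) = -31071087*(19569/570 + 41476) = -31071087*(19569*(1/570) + 41476) = -31071087*(6523/190 + 41476) = -31071087*7886963/190 = -245056513538781/190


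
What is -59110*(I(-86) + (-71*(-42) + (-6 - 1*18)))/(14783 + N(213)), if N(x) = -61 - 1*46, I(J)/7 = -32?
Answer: -40401685/3669 ≈ -11012.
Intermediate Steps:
I(J) = -224 (I(J) = 7*(-32) = -224)
N(x) = -107 (N(x) = -61 - 46 = -107)
-59110*(I(-86) + (-71*(-42) + (-6 - 1*18)))/(14783 + N(213)) = -59110*(-224 + (-71*(-42) + (-6 - 1*18)))/(14783 - 107) = -(40756345/3669 + 29555*(-6 - 18)/7338) = -59110/(14676/(-224 + (2982 - 24))) = -59110/(14676/(-224 + 2958)) = -59110/(14676/2734) = -59110/(14676*(1/2734)) = -59110/7338/1367 = -59110*1367/7338 = -40401685/3669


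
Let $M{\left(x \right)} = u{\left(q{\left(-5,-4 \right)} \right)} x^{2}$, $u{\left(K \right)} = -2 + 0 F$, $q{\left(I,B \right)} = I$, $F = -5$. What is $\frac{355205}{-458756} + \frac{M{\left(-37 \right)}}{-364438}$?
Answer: $- \frac{64097062931}{83594059564} \approx -0.76677$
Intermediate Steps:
$u{\left(K \right)} = -2$ ($u{\left(K \right)} = -2 + 0 \left(-5\right) = -2 + 0 = -2$)
$M{\left(x \right)} = - 2 x^{2}$
$\frac{355205}{-458756} + \frac{M{\left(-37 \right)}}{-364438} = \frac{355205}{-458756} + \frac{\left(-2\right) \left(-37\right)^{2}}{-364438} = 355205 \left(- \frac{1}{458756}\right) + \left(-2\right) 1369 \left(- \frac{1}{364438}\right) = - \frac{355205}{458756} - - \frac{1369}{182219} = - \frac{355205}{458756} + \frac{1369}{182219} = - \frac{64097062931}{83594059564}$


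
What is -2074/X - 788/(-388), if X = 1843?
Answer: 1669/1843 ≈ 0.90559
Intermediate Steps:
-2074/X - 788/(-388) = -2074/1843 - 788/(-388) = -2074*1/1843 - 788*(-1/388) = -2074/1843 + 197/97 = 1669/1843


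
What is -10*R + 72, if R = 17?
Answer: -98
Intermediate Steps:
-10*R + 72 = -10*17 + 72 = -170 + 72 = -98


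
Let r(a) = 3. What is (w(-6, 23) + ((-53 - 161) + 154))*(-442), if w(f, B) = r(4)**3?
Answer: 14586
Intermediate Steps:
w(f, B) = 27 (w(f, B) = 3**3 = 27)
(w(-6, 23) + ((-53 - 161) + 154))*(-442) = (27 + ((-53 - 161) + 154))*(-442) = (27 + (-214 + 154))*(-442) = (27 - 60)*(-442) = -33*(-442) = 14586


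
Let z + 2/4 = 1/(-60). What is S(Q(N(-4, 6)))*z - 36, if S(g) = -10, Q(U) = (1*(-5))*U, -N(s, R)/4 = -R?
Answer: -185/6 ≈ -30.833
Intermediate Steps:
N(s, R) = 4*R (N(s, R) = -(-4)*R = 4*R)
Q(U) = -5*U
z = -31/60 (z = -1/2 + 1/(-60) = -1/2 - 1/60 = -31/60 ≈ -0.51667)
S(Q(N(-4, 6)))*z - 36 = -10*(-31/60) - 36 = 31/6 - 36 = -185/6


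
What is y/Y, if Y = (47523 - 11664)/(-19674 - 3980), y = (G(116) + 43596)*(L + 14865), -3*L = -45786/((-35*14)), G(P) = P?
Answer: -3757727882144512/8785455 ≈ -4.2772e+8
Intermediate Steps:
L = -7631/245 (L = -(-15262)/((-35*14)) = -(-15262)/(-490) = -(-15262)*(-1)/490 = -⅓*22893/245 = -7631/245 ≈ -31.147)
y = 158862259328/245 (y = (116 + 43596)*(-7631/245 + 14865) = 43712*(3634294/245) = 158862259328/245 ≈ 6.4842e+8)
Y = -35859/23654 (Y = 35859/(-23654) = 35859*(-1/23654) = -35859/23654 ≈ -1.5160)
y/Y = 158862259328/(245*(-35859/23654)) = (158862259328/245)*(-23654/35859) = -3757727882144512/8785455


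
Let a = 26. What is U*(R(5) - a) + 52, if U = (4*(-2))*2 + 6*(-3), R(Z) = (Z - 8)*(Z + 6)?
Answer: 2058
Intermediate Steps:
R(Z) = (-8 + Z)*(6 + Z)
U = -34 (U = -8*2 - 18 = -16 - 18 = -34)
U*(R(5) - a) + 52 = -34*((-48 + 5² - 2*5) - 1*26) + 52 = -34*((-48 + 25 - 10) - 26) + 52 = -34*(-33 - 26) + 52 = -34*(-59) + 52 = 2006 + 52 = 2058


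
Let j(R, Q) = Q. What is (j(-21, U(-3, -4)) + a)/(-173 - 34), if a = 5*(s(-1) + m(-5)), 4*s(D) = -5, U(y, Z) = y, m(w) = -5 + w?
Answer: 79/276 ≈ 0.28623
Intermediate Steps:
s(D) = -5/4 (s(D) = (¼)*(-5) = -5/4)
a = -225/4 (a = 5*(-5/4 + (-5 - 5)) = 5*(-5/4 - 10) = 5*(-45/4) = -225/4 ≈ -56.250)
(j(-21, U(-3, -4)) + a)/(-173 - 34) = (-3 - 225/4)/(-173 - 34) = -237/4/(-207) = -237/4*(-1/207) = 79/276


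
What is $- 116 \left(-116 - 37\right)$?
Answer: $17748$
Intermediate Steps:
$- 116 \left(-116 - 37\right) = \left(-116\right) \left(-153\right) = 17748$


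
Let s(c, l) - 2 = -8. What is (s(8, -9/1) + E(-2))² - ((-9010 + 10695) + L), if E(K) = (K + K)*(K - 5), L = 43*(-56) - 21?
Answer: 1228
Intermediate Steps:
s(c, l) = -6 (s(c, l) = 2 - 8 = -6)
L = -2429 (L = -2408 - 21 = -2429)
E(K) = 2*K*(-5 + K) (E(K) = (2*K)*(-5 + K) = 2*K*(-5 + K))
(s(8, -9/1) + E(-2))² - ((-9010 + 10695) + L) = (-6 + 2*(-2)*(-5 - 2))² - ((-9010 + 10695) - 2429) = (-6 + 2*(-2)*(-7))² - (1685 - 2429) = (-6 + 28)² - 1*(-744) = 22² + 744 = 484 + 744 = 1228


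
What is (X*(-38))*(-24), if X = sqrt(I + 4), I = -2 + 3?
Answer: 912*sqrt(5) ≈ 2039.3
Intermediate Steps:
I = 1
X = sqrt(5) (X = sqrt(1 + 4) = sqrt(5) ≈ 2.2361)
(X*(-38))*(-24) = (sqrt(5)*(-38))*(-24) = -38*sqrt(5)*(-24) = 912*sqrt(5)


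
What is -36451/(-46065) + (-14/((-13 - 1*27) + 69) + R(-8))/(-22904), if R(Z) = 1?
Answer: 24210646441/30597110040 ≈ 0.79127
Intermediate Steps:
-36451/(-46065) + (-14/((-13 - 1*27) + 69) + R(-8))/(-22904) = -36451/(-46065) + (-14/((-13 - 1*27) + 69) + 1)/(-22904) = -36451*(-1/46065) + (-14/((-13 - 27) + 69) + 1)*(-1/22904) = 36451/46065 + (-14/(-40 + 69) + 1)*(-1/22904) = 36451/46065 + (-14/29 + 1)*(-1/22904) = 36451/46065 + (15/29)*(-1/22904) = 36451/46065 - 15/664216 = 24210646441/30597110040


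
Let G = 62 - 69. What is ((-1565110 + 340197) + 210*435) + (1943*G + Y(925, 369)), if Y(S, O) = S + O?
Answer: -1145870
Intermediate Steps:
G = -7
Y(S, O) = O + S
((-1565110 + 340197) + 210*435) + (1943*G + Y(925, 369)) = ((-1565110 + 340197) + 210*435) + (1943*(-7) + (369 + 925)) = (-1224913 + 91350) + (-13601 + 1294) = -1133563 - 12307 = -1145870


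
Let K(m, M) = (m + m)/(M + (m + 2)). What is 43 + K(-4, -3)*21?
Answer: 383/5 ≈ 76.600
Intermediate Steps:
K(m, M) = 2*m/(2 + M + m) (K(m, M) = (2*m)/(M + (2 + m)) = (2*m)/(2 + M + m) = 2*m/(2 + M + m))
43 + K(-4, -3)*21 = 43 + (2*(-4)/(2 - 3 - 4))*21 = 43 + (2*(-4)/(-5))*21 = 43 + (2*(-4)*(-⅕))*21 = 43 + (8/5)*21 = 43 + 168/5 = 383/5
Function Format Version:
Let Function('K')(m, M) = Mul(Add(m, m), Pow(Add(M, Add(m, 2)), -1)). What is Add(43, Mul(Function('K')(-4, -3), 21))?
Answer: Rational(383, 5) ≈ 76.600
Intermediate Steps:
Function('K')(m, M) = Mul(2, m, Pow(Add(2, M, m), -1)) (Function('K')(m, M) = Mul(Mul(2, m), Pow(Add(M, Add(2, m)), -1)) = Mul(Mul(2, m), Pow(Add(2, M, m), -1)) = Mul(2, m, Pow(Add(2, M, m), -1)))
Add(43, Mul(Function('K')(-4, -3), 21)) = Add(43, Mul(Mul(2, -4, Pow(Add(2, -3, -4), -1)), 21)) = Add(43, Mul(Mul(2, -4, Pow(-5, -1)), 21)) = Add(43, Mul(Mul(2, -4, Rational(-1, 5)), 21)) = Add(43, Mul(Rational(8, 5), 21)) = Add(43, Rational(168, 5)) = Rational(383, 5)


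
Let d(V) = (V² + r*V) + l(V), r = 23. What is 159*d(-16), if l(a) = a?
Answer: -20352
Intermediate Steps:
d(V) = V² + 24*V (d(V) = (V² + 23*V) + V = V² + 24*V)
159*d(-16) = 159*(-16*(24 - 16)) = 159*(-16*8) = 159*(-128) = -20352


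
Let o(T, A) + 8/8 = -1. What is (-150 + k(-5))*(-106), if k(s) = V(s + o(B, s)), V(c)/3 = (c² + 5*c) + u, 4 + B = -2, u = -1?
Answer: 11766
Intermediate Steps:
B = -6 (B = -4 - 2 = -6)
o(T, A) = -2 (o(T, A) = -1 - 1 = -2)
V(c) = -3 + 3*c² + 15*c (V(c) = 3*((c² + 5*c) - 1) = 3*(-1 + c² + 5*c) = -3 + 3*c² + 15*c)
k(s) = -33 + 3*(-2 + s)² + 15*s (k(s) = -3 + 3*(s - 2)² + 15*(s - 2) = -3 + 3*(-2 + s)² + 15*(-2 + s) = -3 + 3*(-2 + s)² + (-30 + 15*s) = -33 + 3*(-2 + s)² + 15*s)
(-150 + k(-5))*(-106) = (-150 + (-21 + 3*(-5) + 3*(-5)²))*(-106) = (-150 + (-21 - 15 + 3*25))*(-106) = (-150 + (-21 - 15 + 75))*(-106) = (-150 + 39)*(-106) = -111*(-106) = 11766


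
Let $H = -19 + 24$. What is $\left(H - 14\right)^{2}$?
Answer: $81$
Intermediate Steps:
$H = 5$
$\left(H - 14\right)^{2} = \left(5 - 14\right)^{2} = \left(-9\right)^{2} = 81$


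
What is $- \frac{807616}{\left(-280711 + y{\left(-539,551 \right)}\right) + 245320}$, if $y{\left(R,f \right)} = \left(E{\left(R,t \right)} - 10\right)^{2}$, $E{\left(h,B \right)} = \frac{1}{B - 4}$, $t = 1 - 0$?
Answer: $\frac{3634272}{158779} \approx 22.889$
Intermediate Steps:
$t = 1$ ($t = 1 + 0 = 1$)
$E{\left(h,B \right)} = \frac{1}{-4 + B}$
$y{\left(R,f \right)} = \frac{961}{9}$ ($y{\left(R,f \right)} = \left(\frac{1}{-4 + 1} - 10\right)^{2} = \left(\frac{1}{-3} - 10\right)^{2} = \left(- \frac{1}{3} - 10\right)^{2} = \left(- \frac{31}{3}\right)^{2} = \frac{961}{9}$)
$- \frac{807616}{\left(-280711 + y{\left(-539,551 \right)}\right) + 245320} = - \frac{807616}{\left(-280711 + \frac{961}{9}\right) + 245320} = - \frac{807616}{- \frac{2525438}{9} + 245320} = - \frac{807616}{- \frac{317558}{9}} = \left(-807616\right) \left(- \frac{9}{317558}\right) = \frac{3634272}{158779}$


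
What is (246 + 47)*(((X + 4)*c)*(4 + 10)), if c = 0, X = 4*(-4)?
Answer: 0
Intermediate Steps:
X = -16
(246 + 47)*(((X + 4)*c)*(4 + 10)) = (246 + 47)*(((-16 + 4)*0)*(4 + 10)) = 293*(-12*0*14) = 293*(0*14) = 293*0 = 0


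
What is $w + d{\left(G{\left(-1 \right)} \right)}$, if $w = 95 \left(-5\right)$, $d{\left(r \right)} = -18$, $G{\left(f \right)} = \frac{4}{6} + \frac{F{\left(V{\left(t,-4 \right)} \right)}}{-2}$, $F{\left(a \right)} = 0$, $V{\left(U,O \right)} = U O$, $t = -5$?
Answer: $-493$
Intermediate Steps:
$V{\left(U,O \right)} = O U$
$G{\left(f \right)} = \frac{2}{3}$ ($G{\left(f \right)} = \frac{4}{6} + \frac{0}{-2} = 4 \cdot \frac{1}{6} + 0 \left(- \frac{1}{2}\right) = \frac{2}{3} + 0 = \frac{2}{3}$)
$w = -475$
$w + d{\left(G{\left(-1 \right)} \right)} = -475 - 18 = -493$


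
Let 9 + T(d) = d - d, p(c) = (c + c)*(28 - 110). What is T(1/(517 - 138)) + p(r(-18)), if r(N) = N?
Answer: 2943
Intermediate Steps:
p(c) = -164*c (p(c) = (2*c)*(-82) = -164*c)
T(d) = -9 (T(d) = -9 + (d - d) = -9 + 0 = -9)
T(1/(517 - 138)) + p(r(-18)) = -9 - 164*(-18) = -9 + 2952 = 2943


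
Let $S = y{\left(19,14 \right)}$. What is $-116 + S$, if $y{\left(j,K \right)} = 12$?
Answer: $-104$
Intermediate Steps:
$S = 12$
$-116 + S = -116 + 12 = -104$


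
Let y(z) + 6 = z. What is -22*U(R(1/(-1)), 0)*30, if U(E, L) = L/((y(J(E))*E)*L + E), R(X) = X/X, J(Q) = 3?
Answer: 0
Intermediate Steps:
y(z) = -6 + z
R(X) = 1
U(E, L) = L/(E - 3*E*L) (U(E, L) = L/(((-6 + 3)*E)*L + E) = L/((-3*E)*L + E) = L/(-3*E*L + E) = L/(E - 3*E*L))
-22*U(R(1/(-1)), 0)*30 = -0/(1*(1 - 3*0))*30 = -0/(1 + 0)*30 = -0/1*30 = -0*30 = -22*0*30 = 0*30 = 0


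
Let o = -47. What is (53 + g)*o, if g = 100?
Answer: -7191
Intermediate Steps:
(53 + g)*o = (53 + 100)*(-47) = 153*(-47) = -7191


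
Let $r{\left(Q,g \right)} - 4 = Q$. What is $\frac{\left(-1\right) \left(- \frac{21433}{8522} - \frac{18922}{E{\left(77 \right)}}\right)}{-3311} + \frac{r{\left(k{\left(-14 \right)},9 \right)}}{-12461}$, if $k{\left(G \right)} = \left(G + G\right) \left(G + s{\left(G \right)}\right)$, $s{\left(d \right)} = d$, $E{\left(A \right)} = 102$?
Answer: $- \frac{126603990913}{1054811512986} \approx -0.12003$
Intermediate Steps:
$k{\left(G \right)} = 4 G^{2}$ ($k{\left(G \right)} = \left(G + G\right) \left(G + G\right) = 2 G 2 G = 4 G^{2}$)
$r{\left(Q,g \right)} = 4 + Q$
$\frac{\left(-1\right) \left(- \frac{21433}{8522} - \frac{18922}{E{\left(77 \right)}}\right)}{-3311} + \frac{r{\left(k{\left(-14 \right)},9 \right)}}{-12461} = \frac{\left(-1\right) \left(- \frac{21433}{8522} - \frac{18922}{102}\right)}{-3311} + \frac{4 + 4 \left(-14\right)^{2}}{-12461} = - (\left(-21433\right) \frac{1}{8522} - \frac{9461}{51}) \left(- \frac{1}{3311}\right) + \left(4 + 4 \cdot 196\right) \left(- \frac{1}{12461}\right) = - (- \frac{21433}{8522} - \frac{9461}{51}) \left(- \frac{1}{3311}\right) + \left(4 + 784\right) \left(- \frac{1}{12461}\right) = \left(-1\right) \left(- \frac{81719725}{434622}\right) \left(- \frac{1}{3311}\right) + 788 \left(- \frac{1}{12461}\right) = \frac{81719725}{434622} \left(- \frac{1}{3311}\right) - \frac{788}{12461} = - \frac{81719725}{1439033442} - \frac{788}{12461} = - \frac{126603990913}{1054811512986}$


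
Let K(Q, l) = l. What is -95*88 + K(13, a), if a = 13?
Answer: -8347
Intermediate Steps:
-95*88 + K(13, a) = -95*88 + 13 = -8360 + 13 = -8347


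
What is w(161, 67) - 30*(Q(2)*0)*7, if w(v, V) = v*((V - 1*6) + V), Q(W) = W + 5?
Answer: 20608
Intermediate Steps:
Q(W) = 5 + W
w(v, V) = v*(-6 + 2*V) (w(v, V) = v*((V - 6) + V) = v*((-6 + V) + V) = v*(-6 + 2*V))
w(161, 67) - 30*(Q(2)*0)*7 = 2*161*(-3 + 67) - 30*((5 + 2)*0)*7 = 2*161*64 - 30*(7*0)*7 = 20608 - 30*0*7 = 20608 - 0*7 = 20608 - 1*0 = 20608 + 0 = 20608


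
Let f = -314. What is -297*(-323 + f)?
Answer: 189189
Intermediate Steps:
-297*(-323 + f) = -297*(-323 - 314) = -297*(-637) = 189189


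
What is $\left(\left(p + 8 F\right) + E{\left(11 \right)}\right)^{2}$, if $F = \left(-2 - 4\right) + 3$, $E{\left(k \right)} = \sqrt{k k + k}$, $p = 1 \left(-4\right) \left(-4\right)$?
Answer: $196 - 32 \sqrt{33} \approx 12.174$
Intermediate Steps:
$p = 16$ ($p = \left(-4\right) \left(-4\right) = 16$)
$E{\left(k \right)} = \sqrt{k + k^{2}}$ ($E{\left(k \right)} = \sqrt{k^{2} + k} = \sqrt{k + k^{2}}$)
$F = -3$ ($F = -6 + 3 = -3$)
$\left(\left(p + 8 F\right) + E{\left(11 \right)}\right)^{2} = \left(\left(16 + 8 \left(-3\right)\right) + \sqrt{11 \left(1 + 11\right)}\right)^{2} = \left(\left(16 - 24\right) + \sqrt{11 \cdot 12}\right)^{2} = \left(-8 + \sqrt{132}\right)^{2} = \left(-8 + 2 \sqrt{33}\right)^{2}$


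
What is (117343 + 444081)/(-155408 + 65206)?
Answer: -280712/45101 ≈ -6.2241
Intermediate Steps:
(117343 + 444081)/(-155408 + 65206) = 561424/(-90202) = 561424*(-1/90202) = -280712/45101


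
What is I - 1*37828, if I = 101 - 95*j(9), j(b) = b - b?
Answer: -37727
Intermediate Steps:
j(b) = 0
I = 101 (I = 101 - 95*0 = 101 + 0 = 101)
I - 1*37828 = 101 - 1*37828 = 101 - 37828 = -37727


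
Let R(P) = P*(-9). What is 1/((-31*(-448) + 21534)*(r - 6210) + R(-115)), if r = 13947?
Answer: 1/274061049 ≈ 3.6488e-9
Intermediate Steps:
R(P) = -9*P
1/((-31*(-448) + 21534)*(r - 6210) + R(-115)) = 1/((-31*(-448) + 21534)*(13947 - 6210) - 9*(-115)) = 1/((13888 + 21534)*7737 + 1035) = 1/(35422*7737 + 1035) = 1/(274060014 + 1035) = 1/274061049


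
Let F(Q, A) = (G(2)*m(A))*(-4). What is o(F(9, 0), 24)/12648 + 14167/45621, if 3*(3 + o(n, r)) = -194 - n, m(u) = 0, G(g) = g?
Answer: 19566355/64112712 ≈ 0.30519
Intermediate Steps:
F(Q, A) = 0 (F(Q, A) = (2*0)*(-4) = 0*(-4) = 0)
o(n, r) = -203/3 - n/3 (o(n, r) = -3 + (-194 - n)/3 = -3 + (-194/3 - n/3) = -203/3 - n/3)
o(F(9, 0), 24)/12648 + 14167/45621 = (-203/3 - ⅓*0)/12648 + 14167/45621 = (-203/3 + 0)*(1/12648) + 14167*(1/45621) = -203/3*1/12648 + 14167/45621 = -203/37944 + 14167/45621 = 19566355/64112712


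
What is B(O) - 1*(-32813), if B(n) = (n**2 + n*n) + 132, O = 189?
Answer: 104387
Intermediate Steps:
B(n) = 132 + 2*n**2 (B(n) = (n**2 + n**2) + 132 = 2*n**2 + 132 = 132 + 2*n**2)
B(O) - 1*(-32813) = (132 + 2*189**2) - 1*(-32813) = (132 + 2*35721) + 32813 = (132 + 71442) + 32813 = 71574 + 32813 = 104387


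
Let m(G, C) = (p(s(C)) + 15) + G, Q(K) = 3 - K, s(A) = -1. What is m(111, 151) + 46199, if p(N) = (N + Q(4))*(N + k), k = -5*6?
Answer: 46387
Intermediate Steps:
k = -30
p(N) = (-1 + N)*(-30 + N) (p(N) = (N + (3 - 1*4))*(N - 30) = (N + (3 - 4))*(-30 + N) = (N - 1)*(-30 + N) = (-1 + N)*(-30 + N))
m(G, C) = 77 + G (m(G, C) = ((30 + (-1)**2 - 31*(-1)) + 15) + G = ((30 + 1 + 31) + 15) + G = (62 + 15) + G = 77 + G)
m(111, 151) + 46199 = (77 + 111) + 46199 = 188 + 46199 = 46387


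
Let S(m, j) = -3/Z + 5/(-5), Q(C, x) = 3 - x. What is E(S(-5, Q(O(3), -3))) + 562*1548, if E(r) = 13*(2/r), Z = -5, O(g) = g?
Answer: 869911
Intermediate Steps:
S(m, j) = -2/5 (S(m, j) = -3/(-5) + 5/(-5) = -3*(-1/5) + 5*(-1/5) = 3/5 - 1 = -2/5)
E(r) = 26/r
E(S(-5, Q(O(3), -3))) + 562*1548 = 26/(-2/5) + 562*1548 = 26*(-5/2) + 869976 = -65 + 869976 = 869911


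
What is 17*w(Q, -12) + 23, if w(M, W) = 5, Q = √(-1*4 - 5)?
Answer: 108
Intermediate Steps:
Q = 3*I (Q = √(-4 - 5) = √(-9) = 3*I ≈ 3.0*I)
17*w(Q, -12) + 23 = 17*5 + 23 = 85 + 23 = 108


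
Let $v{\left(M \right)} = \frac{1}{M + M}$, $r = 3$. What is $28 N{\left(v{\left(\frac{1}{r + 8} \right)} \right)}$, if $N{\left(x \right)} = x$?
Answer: $154$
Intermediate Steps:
$v{\left(M \right)} = \frac{1}{2 M}$
$28 N{\left(v{\left(\frac{1}{r + 8} \right)} \right)} = 28 \frac{1}{2 \frac{1}{3 + 8}} = 28 \frac{1}{2 \cdot \frac{1}{11}} = 28 \frac{\frac{1}{\frac{1}{11}}}{2} = 28 \cdot \frac{1}{2} \cdot 11 = 28 \cdot \frac{11}{2} = 154$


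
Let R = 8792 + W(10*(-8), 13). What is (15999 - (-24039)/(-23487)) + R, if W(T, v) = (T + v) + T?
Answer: 192929863/7829 ≈ 24643.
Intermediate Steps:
W(T, v) = v + 2*T
R = 8645 (R = 8792 + (13 + 2*(10*(-8))) = 8792 + (13 + 2*(-80)) = 8792 + (13 - 160) = 8792 - 147 = 8645)
(15999 - (-24039)/(-23487)) + R = (15999 - (-24039)/(-23487)) + 8645 = (15999 - (-24039)*(-1)/23487) + 8645 = (15999 - 1*8013/7829) + 8645 = (15999 - 8013/7829) + 8645 = 125248158/7829 + 8645 = 192929863/7829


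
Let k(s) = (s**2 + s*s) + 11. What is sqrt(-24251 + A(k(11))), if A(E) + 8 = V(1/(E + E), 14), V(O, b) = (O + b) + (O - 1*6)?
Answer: I*sqrt(1552282006)/253 ≈ 155.73*I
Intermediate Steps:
V(O, b) = -6 + b + 2*O (V(O, b) = (O + b) + (O - 6) = (O + b) + (-6 + O) = -6 + b + 2*O)
k(s) = 11 + 2*s**2 (k(s) = (s**2 + s**2) + 11 = 2*s**2 + 11 = 11 + 2*s**2)
A(E) = 1/E (A(E) = -8 + (-6 + 14 + 2/(E + E)) = -8 + (-6 + 14 + 2/((2*E))) = -8 + (-6 + 14 + 2*(1/(2*E))) = -8 + (-6 + 14 + 1/E) = -8 + (8 + 1/E) = 1/E)
sqrt(-24251 + A(k(11))) = sqrt(-24251 + 1/(11 + 2*11**2)) = sqrt(-24251 + 1/(11 + 2*121)) = sqrt(-24251 + 1/(11 + 242)) = sqrt(-24251 + 1/253) = sqrt(-6135502/253) = I*sqrt(1552282006)/253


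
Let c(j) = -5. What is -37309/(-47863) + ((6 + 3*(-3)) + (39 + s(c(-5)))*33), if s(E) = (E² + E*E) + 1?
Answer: 142046830/47863 ≈ 2967.8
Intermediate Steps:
s(E) = 1 + 2*E² (s(E) = (E² + E²) + 1 = 2*E² + 1 = 1 + 2*E²)
-37309/(-47863) + ((6 + 3*(-3)) + (39 + s(c(-5)))*33) = -37309/(-47863) + ((6 + 3*(-3)) + (39 + (1 + 2*(-5)²))*33) = -37309*(-1/47863) + ((6 - 9) + (39 + (1 + 2*25))*33) = 37309/47863 + (-3 + (39 + (1 + 50))*33) = 37309/47863 + (-3 + (39 + 51)*33) = 37309/47863 + (-3 + 90*33) = 37309/47863 + (-3 + 2970) = 37309/47863 + 2967 = 142046830/47863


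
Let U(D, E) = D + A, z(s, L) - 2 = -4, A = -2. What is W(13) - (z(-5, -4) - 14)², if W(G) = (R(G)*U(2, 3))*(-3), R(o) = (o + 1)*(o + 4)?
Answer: -256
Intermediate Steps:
z(s, L) = -2 (z(s, L) = 2 - 4 = -2)
U(D, E) = -2 + D (U(D, E) = D - 2 = -2 + D)
R(o) = (1 + o)*(4 + o)
W(G) = 0 (W(G) = ((4 + G² + 5*G)*(-2 + 2))*(-3) = ((4 + G² + 5*G)*0)*(-3) = 0*(-3) = 0)
W(13) - (z(-5, -4) - 14)² = 0 - (-2 - 14)² = 0 - 1*(-16)² = 0 - 1*256 = 0 - 256 = -256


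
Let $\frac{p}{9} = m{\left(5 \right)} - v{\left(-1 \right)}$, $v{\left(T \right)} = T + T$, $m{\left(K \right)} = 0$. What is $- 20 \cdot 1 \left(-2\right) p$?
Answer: $720$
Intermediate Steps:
$v{\left(T \right)} = 2 T$
$p = 18$ ($p = 9 \left(0 - 2 \left(-1\right)\right) = 9 \left(0 - -2\right) = 9 \left(0 + 2\right) = 9 \cdot 2 = 18$)
$- 20 \cdot 1 \left(-2\right) p = - 20 \cdot 1 \left(-2\right) 18 = \left(-20\right) \left(-2\right) 18 = 40 \cdot 18 = 720$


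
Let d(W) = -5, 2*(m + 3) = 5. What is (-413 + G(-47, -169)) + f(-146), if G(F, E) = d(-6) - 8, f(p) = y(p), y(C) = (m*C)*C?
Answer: -11084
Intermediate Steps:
m = -1/2 (m = -3 + (1/2)*5 = -3 + 5/2 = -1/2 ≈ -0.50000)
y(C) = -C**2/2 (y(C) = (-C/2)*C = -C**2/2)
f(p) = -p**2/2
G(F, E) = -13 (G(F, E) = -5 - 8 = -13)
(-413 + G(-47, -169)) + f(-146) = (-413 - 13) - 1/2*(-146)**2 = -426 - 1/2*21316 = -426 - 10658 = -11084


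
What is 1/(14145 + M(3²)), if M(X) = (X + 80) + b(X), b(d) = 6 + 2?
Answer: 1/14242 ≈ 7.0215e-5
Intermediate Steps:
b(d) = 8
M(X) = 88 + X (M(X) = (X + 80) + 8 = (80 + X) + 8 = 88 + X)
1/(14145 + M(3²)) = 1/(14145 + (88 + 3²)) = 1/(14145 + (88 + 9)) = 1/(14145 + 97) = 1/14242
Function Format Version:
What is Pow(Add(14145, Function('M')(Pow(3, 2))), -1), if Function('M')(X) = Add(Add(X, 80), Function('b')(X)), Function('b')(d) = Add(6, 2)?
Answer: Rational(1, 14242) ≈ 7.0215e-5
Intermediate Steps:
Function('b')(d) = 8
Function('M')(X) = Add(88, X) (Function('M')(X) = Add(Add(X, 80), 8) = Add(Add(80, X), 8) = Add(88, X))
Pow(Add(14145, Function('M')(Pow(3, 2))), -1) = Pow(Add(14145, Add(88, Pow(3, 2))), -1) = Pow(Add(14145, Add(88, 9)), -1) = Pow(Add(14145, 97), -1) = Pow(14242, -1) = Rational(1, 14242)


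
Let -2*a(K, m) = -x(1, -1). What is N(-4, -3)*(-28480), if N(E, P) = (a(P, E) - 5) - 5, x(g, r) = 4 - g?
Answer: 242080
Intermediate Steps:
a(K, m) = 3/2 (a(K, m) = -(-1)*(4 - 1*1)/2 = -(-1)*(4 - 1)/2 = -(-1)*3/2 = -½*(-3) = 3/2)
N(E, P) = -17/2 (N(E, P) = (3/2 - 5) - 5 = -7/2 - 5 = -17/2)
N(-4, -3)*(-28480) = -17/2*(-28480) = 242080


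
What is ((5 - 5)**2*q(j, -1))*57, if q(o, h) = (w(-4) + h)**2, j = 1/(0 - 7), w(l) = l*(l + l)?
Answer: 0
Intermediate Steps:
w(l) = 2*l**2 (w(l) = l*(2*l) = 2*l**2)
j = -1/7 (j = 1/(-7) = -1/7 ≈ -0.14286)
q(o, h) = (32 + h)**2 (q(o, h) = (2*(-4)**2 + h)**2 = (2*16 + h)**2 = (32 + h)**2)
((5 - 5)**2*q(j, -1))*57 = ((5 - 5)**2*(32 - 1)**2)*57 = (0**2*31**2)*57 = (0*961)*57 = 0*57 = 0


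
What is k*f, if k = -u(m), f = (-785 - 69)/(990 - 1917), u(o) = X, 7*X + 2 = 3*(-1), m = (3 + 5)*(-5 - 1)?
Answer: 610/927 ≈ 0.65804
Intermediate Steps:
m = -48 (m = 8*(-6) = -48)
X = -5/7 (X = -2/7 + (3*(-1))/7 = -2/7 + (1/7)*(-3) = -2/7 - 3/7 = -5/7 ≈ -0.71429)
u(o) = -5/7
f = 854/927 (f = -854/(-927) = -854*(-1/927) = 854/927 ≈ 0.92125)
k = 5/7 (k = -1*(-5/7) = 5/7 ≈ 0.71429)
k*f = (5/7)*(854/927) = 610/927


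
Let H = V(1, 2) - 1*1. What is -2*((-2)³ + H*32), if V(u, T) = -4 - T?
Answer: 464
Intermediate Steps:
H = -7 (H = (-4 - 1*2) - 1*1 = (-4 - 2) - 1 = -6 - 1 = -7)
-2*((-2)³ + H*32) = -2*((-2)³ - 7*32) = -2*(-8 - 224) = -2*(-232) = 464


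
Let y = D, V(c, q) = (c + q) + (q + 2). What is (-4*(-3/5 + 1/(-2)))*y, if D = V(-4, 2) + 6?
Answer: 176/5 ≈ 35.200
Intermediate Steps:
V(c, q) = 2 + c + 2*q (V(c, q) = (c + q) + (2 + q) = 2 + c + 2*q)
D = 8 (D = (2 - 4 + 2*2) + 6 = (2 - 4 + 4) + 6 = 2 + 6 = 8)
y = 8
(-4*(-3/5 + 1/(-2)))*y = -4*(-3/5 + 1/(-2))*8 = -4*(-3*⅕ + 1*(-½))*8 = -4*(-⅗ - ½)*8 = -4*(-11/10)*8 = (22/5)*8 = 176/5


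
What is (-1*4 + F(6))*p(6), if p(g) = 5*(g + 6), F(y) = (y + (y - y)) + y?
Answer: 480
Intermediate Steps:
F(y) = 2*y (F(y) = (y + 0) + y = y + y = 2*y)
p(g) = 30 + 5*g (p(g) = 5*(6 + g) = 30 + 5*g)
(-1*4 + F(6))*p(6) = (-1*4 + 2*6)*(30 + 5*6) = (-4 + 12)*(30 + 30) = 8*60 = 480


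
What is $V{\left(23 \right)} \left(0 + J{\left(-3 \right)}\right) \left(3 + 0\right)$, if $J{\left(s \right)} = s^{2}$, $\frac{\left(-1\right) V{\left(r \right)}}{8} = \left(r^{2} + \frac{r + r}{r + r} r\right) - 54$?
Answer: $-107568$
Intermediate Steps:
$V{\left(r \right)} = 432 - 8 r - 8 r^{2}$ ($V{\left(r \right)} = - 8 \left(\left(r^{2} + \frac{r + r}{r + r} r\right) - 54\right) = - 8 \left(\left(r^{2} + \frac{2 r}{2 r} r\right) - 54\right) = - 8 \left(\left(r^{2} + 2 r \frac{1}{2 r} r\right) - 54\right) = - 8 \left(\left(r^{2} + 1 r\right) - 54\right) = - 8 \left(\left(r^{2} + r\right) - 54\right) = - 8 \left(\left(r + r^{2}\right) - 54\right) = - 8 \left(-54 + r + r^{2}\right) = 432 - 8 r - 8 r^{2}$)
$V{\left(23 \right)} \left(0 + J{\left(-3 \right)}\right) \left(3 + 0\right) = \left(432 - 184 - 8 \cdot 23^{2}\right) \left(0 + \left(-3\right)^{2}\right) \left(3 + 0\right) = \left(432 - 184 - 4232\right) \left(0 + 9\right) 3 = \left(432 - 184 - 4232\right) 9 \cdot 3 = \left(-3984\right) 27 = -107568$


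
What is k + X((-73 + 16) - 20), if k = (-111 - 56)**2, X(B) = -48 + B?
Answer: 27764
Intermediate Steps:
k = 27889 (k = (-167)**2 = 27889)
k + X((-73 + 16) - 20) = 27889 + (-48 + ((-73 + 16) - 20)) = 27889 + (-48 + (-57 - 20)) = 27889 + (-48 - 77) = 27889 - 125 = 27764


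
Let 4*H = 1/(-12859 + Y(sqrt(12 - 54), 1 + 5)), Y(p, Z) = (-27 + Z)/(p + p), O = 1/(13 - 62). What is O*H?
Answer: 3674/9259817483 + I*sqrt(42)/129637444762 ≈ 3.9677e-7 + 4.9991e-11*I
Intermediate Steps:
O = -1/49 (O = 1/(-49) = -1/49 ≈ -0.020408)
Y(p, Z) = (-27 + Z)/(2*p) (Y(p, Z) = (-27 + Z)/((2*p)) = (-27 + Z)*(1/(2*p)) = (-27 + Z)/(2*p))
H = 1/(4*(-12859 + I*sqrt(42)/4)) (H = 1/(4*(-12859 + (-27 + (1 + 5))/(2*(sqrt(12 - 54))))) = 1/(4*(-12859 + (-27 + 6)/(2*(sqrt(-42))))) = 1/(4*(-12859 + (1/2)*(-21)/(I*sqrt(42)))) = 1/(4*(-12859 + (1/2)*(-I*sqrt(42)/42)*(-21))) = 1/(4*(-12859 + I*sqrt(42)/4)) ≈ -1.9442e-5 - 2.4496e-9*I)
O*H = -(-3674/188975867 - I*sqrt(42)/2645662138)/49 = 3674/9259817483 + I*sqrt(42)/129637444762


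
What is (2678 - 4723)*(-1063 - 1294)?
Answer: 4820065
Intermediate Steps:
(2678 - 4723)*(-1063 - 1294) = -2045*(-2357) = 4820065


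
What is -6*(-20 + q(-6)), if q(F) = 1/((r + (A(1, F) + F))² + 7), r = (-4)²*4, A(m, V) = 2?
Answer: 432834/3607 ≈ 120.00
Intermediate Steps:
r = 64 (r = 16*4 = 64)
q(F) = 1/(7 + (66 + F)²) (q(F) = 1/((64 + (2 + F))² + 7) = 1/((66 + F)² + 7) = 1/(7 + (66 + F)²))
-6*(-20 + q(-6)) = -6*(-20 + 1/(7 + (66 - 6)²)) = -6*(-20 + 1/(7 + 60²)) = -6*(-20 + 1/(7 + 3600)) = -6*(-20 + 1/3607) = -6*(-72139/3607) = 432834/3607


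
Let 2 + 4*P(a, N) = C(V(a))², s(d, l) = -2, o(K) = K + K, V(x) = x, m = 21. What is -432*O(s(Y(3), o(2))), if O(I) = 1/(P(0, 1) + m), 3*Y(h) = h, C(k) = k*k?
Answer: -864/41 ≈ -21.073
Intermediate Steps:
C(k) = k²
o(K) = 2*K
Y(h) = h/3
P(a, N) = -½ + a⁴/4 (P(a, N) = -½ + (a²)²/4 = -½ + a⁴/4)
O(I) = 2/41 (O(I) = 1/((-½ + (¼)*0⁴) + 21) = 1/((-½ + (¼)*0) + 21) = 1/((-½ + 0) + 21) = 1/(-½ + 21) = 1/(41/2) = 2/41)
-432*O(s(Y(3), o(2))) = -432*2/41 = -864/41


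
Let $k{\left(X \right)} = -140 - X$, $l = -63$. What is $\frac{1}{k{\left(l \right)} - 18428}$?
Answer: $- \frac{1}{18505} \approx -5.4039 \cdot 10^{-5}$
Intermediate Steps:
$\frac{1}{k{\left(l \right)} - 18428} = \frac{1}{\left(-140 - -63\right) - 18428} = \frac{1}{\left(-140 + 63\right) - 18428} = \frac{1}{-77 - 18428} = \frac{1}{-18505} = - \frac{1}{18505}$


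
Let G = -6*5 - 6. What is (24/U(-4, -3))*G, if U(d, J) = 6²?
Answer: -24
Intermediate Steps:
U(d, J) = 36
G = -36 (G = -30 - 6 = -36)
(24/U(-4, -3))*G = (24/36)*(-36) = (24*(1/36))*(-36) = (⅔)*(-36) = -24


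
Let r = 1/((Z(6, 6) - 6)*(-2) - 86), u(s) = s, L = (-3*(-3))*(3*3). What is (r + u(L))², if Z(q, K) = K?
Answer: 48511225/7396 ≈ 6559.1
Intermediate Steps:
L = 81 (L = 9*9 = 81)
r = -1/86 (r = 1/((6 - 6)*(-2) - 86) = 1/(0*(-2) - 86) = 1/(0 - 86) = 1/(-86) = -1/86 ≈ -0.011628)
(r + u(L))² = (-1/86 + 81)² = (6965/86)² = 48511225/7396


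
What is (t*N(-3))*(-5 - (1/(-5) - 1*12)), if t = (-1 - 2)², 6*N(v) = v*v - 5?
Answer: 216/5 ≈ 43.200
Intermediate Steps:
N(v) = -⅚ + v²/6 (N(v) = (v*v - 5)/6 = (v² - 5)/6 = (-5 + v²)/6 = -⅚ + v²/6)
t = 9 (t = (-3)² = 9)
(t*N(-3))*(-5 - (1/(-5) - 1*12)) = (9*(-⅚ + (⅙)*(-3)²))*(-5 - (1/(-5) - 1*12)) = (9*(-⅚ + (⅙)*9))*(-5 - (-⅕ - 12)) = (9*(-⅚ + 3/2))*(-5 - 1*(-61/5)) = (9*(⅔))*(-5 + 61/5) = 6*(36/5) = 216/5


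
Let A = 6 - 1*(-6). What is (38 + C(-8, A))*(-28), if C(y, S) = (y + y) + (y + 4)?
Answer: -504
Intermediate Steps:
A = 12 (A = 6 + 6 = 12)
C(y, S) = 4 + 3*y (C(y, S) = 2*y + (4 + y) = 4 + 3*y)
(38 + C(-8, A))*(-28) = (38 + (4 + 3*(-8)))*(-28) = (38 + (4 - 24))*(-28) = (38 - 20)*(-28) = 18*(-28) = -504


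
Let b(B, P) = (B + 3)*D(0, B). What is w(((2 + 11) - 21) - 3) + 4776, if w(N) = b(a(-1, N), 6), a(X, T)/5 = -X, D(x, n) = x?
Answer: 4776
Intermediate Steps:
a(X, T) = -5*X (a(X, T) = 5*(-X) = -5*X)
b(B, P) = 0 (b(B, P) = (B + 3)*0 = (3 + B)*0 = 0)
w(N) = 0
w(((2 + 11) - 21) - 3) + 4776 = 0 + 4776 = 4776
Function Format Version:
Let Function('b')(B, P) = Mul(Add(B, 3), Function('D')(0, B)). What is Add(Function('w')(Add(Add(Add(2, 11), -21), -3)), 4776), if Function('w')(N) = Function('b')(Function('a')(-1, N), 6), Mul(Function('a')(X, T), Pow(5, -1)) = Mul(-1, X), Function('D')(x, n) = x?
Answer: 4776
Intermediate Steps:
Function('a')(X, T) = Mul(-5, X) (Function('a')(X, T) = Mul(5, Mul(-1, X)) = Mul(-5, X))
Function('b')(B, P) = 0 (Function('b')(B, P) = Mul(Add(B, 3), 0) = Mul(Add(3, B), 0) = 0)
Function('w')(N) = 0
Add(Function('w')(Add(Add(Add(2, 11), -21), -3)), 4776) = Add(0, 4776) = 4776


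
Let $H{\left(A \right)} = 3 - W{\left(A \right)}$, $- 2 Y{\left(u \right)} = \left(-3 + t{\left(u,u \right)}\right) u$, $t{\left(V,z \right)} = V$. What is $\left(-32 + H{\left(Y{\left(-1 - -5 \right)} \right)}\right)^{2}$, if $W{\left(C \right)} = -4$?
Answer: $625$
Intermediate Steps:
$Y{\left(u \right)} = - \frac{u \left(-3 + u\right)}{2}$ ($Y{\left(u \right)} = - \frac{\left(-3 + u\right) u}{2} = - \frac{u \left(-3 + u\right)}{2}$)
$H{\left(A \right)} = 7$ ($H{\left(A \right)} = 3 - -4 = 3 + 4 = 7$)
$\left(-32 + H{\left(Y{\left(-1 - -5 \right)} \right)}\right)^{2} = \left(-32 + 7\right)^{2} = \left(-25\right)^{2} = 625$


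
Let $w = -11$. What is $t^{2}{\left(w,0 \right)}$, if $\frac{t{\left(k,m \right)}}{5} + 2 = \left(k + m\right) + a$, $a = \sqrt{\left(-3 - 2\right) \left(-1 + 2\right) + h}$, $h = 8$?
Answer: $4300 - 650 \sqrt{3} \approx 3174.2$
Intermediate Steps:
$a = \sqrt{3}$ ($a = \sqrt{\left(-3 - 2\right) \left(-1 + 2\right) + 8} = \sqrt{\left(-5\right) 1 + 8} = \sqrt{-5 + 8} = \sqrt{3} \approx 1.732$)
$t{\left(k,m \right)} = -10 + 5 k + 5 m + 5 \sqrt{3}$ ($t{\left(k,m \right)} = -10 + 5 \left(\left(k + m\right) + \sqrt{3}\right) = -10 + 5 \left(k + m + \sqrt{3}\right) = -10 + \left(5 k + 5 m + 5 \sqrt{3}\right) = -10 + 5 k + 5 m + 5 \sqrt{3}$)
$t^{2}{\left(w,0 \right)} = \left(-10 + 5 \left(-11\right) + 5 \cdot 0 + 5 \sqrt{3}\right)^{2} = \left(-10 - 55 + 0 + 5 \sqrt{3}\right)^{2} = \left(-65 + 5 \sqrt{3}\right)^{2}$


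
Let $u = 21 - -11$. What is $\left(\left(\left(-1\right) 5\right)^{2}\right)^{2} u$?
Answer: $20000$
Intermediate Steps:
$u = 32$ ($u = 21 + 11 = 32$)
$\left(\left(\left(-1\right) 5\right)^{2}\right)^{2} u = \left(\left(\left(-1\right) 5\right)^{2}\right)^{2} \cdot 32 = \left(\left(-5\right)^{2}\right)^{2} \cdot 32 = 25^{2} \cdot 32 = 625 \cdot 32 = 20000$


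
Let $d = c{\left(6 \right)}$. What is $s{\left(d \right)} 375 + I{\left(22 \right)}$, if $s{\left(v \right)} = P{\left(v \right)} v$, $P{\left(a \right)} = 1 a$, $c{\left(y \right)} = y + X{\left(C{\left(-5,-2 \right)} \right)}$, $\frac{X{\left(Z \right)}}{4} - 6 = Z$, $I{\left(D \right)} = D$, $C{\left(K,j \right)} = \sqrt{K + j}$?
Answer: $295522 + 90000 i \sqrt{7} \approx 2.9552 \cdot 10^{5} + 2.3812 \cdot 10^{5} i$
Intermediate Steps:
$X{\left(Z \right)} = 24 + 4 Z$
$c{\left(y \right)} = 24 + y + 4 i \sqrt{7}$ ($c{\left(y \right)} = y + \left(24 + 4 \sqrt{-5 - 2}\right) = y + \left(24 + 4 \sqrt{-7}\right) = y + \left(24 + 4 i \sqrt{7}\right) = 24 + y + 4 i \sqrt{7}$)
$d = 30 + 4 i \sqrt{7}$ ($d = 24 + 6 + 4 i \sqrt{7} = 30 + 4 i \sqrt{7} \approx 30.0 + 10.583 i$)
$P{\left(a \right)} = a$
$s{\left(v \right)} = v^{2}$ ($s{\left(v \right)} = v v = v^{2}$)
$s{\left(d \right)} 375 + I{\left(22 \right)} = \left(30 + 4 i \sqrt{7}\right)^{2} \cdot 375 + 22 = 375 \left(30 + 4 i \sqrt{7}\right)^{2} + 22 = 22 + 375 \left(30 + 4 i \sqrt{7}\right)^{2}$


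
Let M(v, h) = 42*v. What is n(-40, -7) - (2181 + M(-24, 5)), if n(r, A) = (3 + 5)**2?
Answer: -1109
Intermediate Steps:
n(r, A) = 64 (n(r, A) = 8**2 = 64)
n(-40, -7) - (2181 + M(-24, 5)) = 64 - (2181 + 42*(-24)) = 64 - (2181 - 1008) = 64 - 1*1173 = 64 - 1173 = -1109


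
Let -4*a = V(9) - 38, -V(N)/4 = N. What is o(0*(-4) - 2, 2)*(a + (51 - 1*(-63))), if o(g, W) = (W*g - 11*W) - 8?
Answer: -4505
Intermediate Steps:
o(g, W) = -8 - 11*W + W*g (o(g, W) = (-11*W + W*g) - 8 = -8 - 11*W + W*g)
V(N) = -4*N
a = 37/2 (a = -(-4*9 - 38)/4 = -(-36 - 38)/4 = -¼*(-74) = 37/2 ≈ 18.500)
o(0*(-4) - 2, 2)*(a + (51 - 1*(-63))) = (-8 - 11*2 + 2*(0*(-4) - 2))*(37/2 + (51 - 1*(-63))) = (-8 - 22 + 2*(0 - 2))*(37/2 + (51 + 63)) = (-8 - 22 + 2*(-2))*(37/2 + 114) = (-8 - 22 - 4)*(265/2) = -34*265/2 = -4505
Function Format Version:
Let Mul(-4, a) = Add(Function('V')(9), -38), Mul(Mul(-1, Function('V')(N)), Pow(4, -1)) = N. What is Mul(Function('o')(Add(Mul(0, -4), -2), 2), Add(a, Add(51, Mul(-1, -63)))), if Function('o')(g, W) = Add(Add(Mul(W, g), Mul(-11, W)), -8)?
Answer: -4505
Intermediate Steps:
Function('o')(g, W) = Add(-8, Mul(-11, W), Mul(W, g)) (Function('o')(g, W) = Add(Add(Mul(-11, W), Mul(W, g)), -8) = Add(-8, Mul(-11, W), Mul(W, g)))
Function('V')(N) = Mul(-4, N)
a = Rational(37, 2) (a = Mul(Rational(-1, 4), Add(Mul(-4, 9), -38)) = Mul(Rational(-1, 4), Add(-36, -38)) = Mul(Rational(-1, 4), -74) = Rational(37, 2) ≈ 18.500)
Mul(Function('o')(Add(Mul(0, -4), -2), 2), Add(a, Add(51, Mul(-1, -63)))) = Mul(Add(-8, Mul(-11, 2), Mul(2, Add(Mul(0, -4), -2))), Add(Rational(37, 2), Add(51, Mul(-1, -63)))) = Mul(Add(-8, -22, Mul(2, Add(0, -2))), Add(Rational(37, 2), Add(51, 63))) = Mul(Add(-8, -22, Mul(2, -2)), Add(Rational(37, 2), 114)) = Mul(Add(-8, -22, -4), Rational(265, 2)) = Mul(-34, Rational(265, 2)) = -4505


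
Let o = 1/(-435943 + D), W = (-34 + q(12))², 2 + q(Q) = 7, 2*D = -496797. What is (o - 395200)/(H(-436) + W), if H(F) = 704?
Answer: -540903521602/2114615235 ≈ -255.79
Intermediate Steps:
D = -496797/2 (D = (½)*(-496797) = -496797/2 ≈ -2.4840e+5)
q(Q) = 5 (q(Q) = -2 + 7 = 5)
W = 841 (W = (-34 + 5)² = (-29)² = 841)
o = -2/1368683 (o = 1/(-435943 - 496797/2) = 1/(-1368683/2) = -2/1368683 ≈ -1.4613e-6)
(o - 395200)/(H(-436) + W) = (-2/1368683 - 395200)/(704 + 841) = -540903521602/1368683/1545 = -540903521602/1368683*1/1545 = -540903521602/2114615235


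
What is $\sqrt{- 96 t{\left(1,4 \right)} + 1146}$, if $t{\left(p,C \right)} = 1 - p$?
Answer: $\sqrt{1146} \approx 33.853$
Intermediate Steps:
$\sqrt{- 96 t{\left(1,4 \right)} + 1146} = \sqrt{- 96 \left(1 - 1\right) + 1146} = \sqrt{\left(-96\right) 0 + 1146} = \sqrt{0 + 1146} = \sqrt{1146}$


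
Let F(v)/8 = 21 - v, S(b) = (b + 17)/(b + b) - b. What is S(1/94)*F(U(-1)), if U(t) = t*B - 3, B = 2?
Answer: 7815808/47 ≈ 1.6629e+5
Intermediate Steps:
U(t) = -3 + 2*t (U(t) = t*2 - 3 = 2*t - 3 = -3 + 2*t)
S(b) = -b + (17 + b)/(2*b) (S(b) = (17 + b)/((2*b)) - b = (17 + b)*(1/(2*b)) - b = (17 + b)/(2*b) - b = -b + (17 + b)/(2*b))
F(v) = 168 - 8*v (F(v) = 8*(21 - v) = 168 - 8*v)
S(1/94)*F(U(-1)) = (½ - 1/94 + 17/(2*(1/94)))*(168 - 8*(-3 + 2*(-1))) = (½ - 1*1/94 + 17/(2*(1/94)))*(168 - 8*(-3 - 2)) = (½ - 1/94 + (17/2)*94)*(168 - 8*(-5)) = (½ - 1/94 + 799)*(168 + 40) = (37576/47)*208 = 7815808/47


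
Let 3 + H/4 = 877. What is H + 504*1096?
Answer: 555880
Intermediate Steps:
H = 3496 (H = -12 + 4*877 = -12 + 3508 = 3496)
H + 504*1096 = 3496 + 504*1096 = 3496 + 552384 = 555880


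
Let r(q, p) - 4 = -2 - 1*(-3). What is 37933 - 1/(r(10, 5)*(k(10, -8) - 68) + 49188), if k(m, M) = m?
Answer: 1854847833/48898 ≈ 37933.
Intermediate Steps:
r(q, p) = 5 (r(q, p) = 4 + (-2 - 1*(-3)) = 4 + (-2 + 3) = 4 + 1 = 5)
37933 - 1/(r(10, 5)*(k(10, -8) - 68) + 49188) = 37933 - 1/(5*(10 - 68) + 49188) = 37933 - 1/(5*(-58) + 49188) = 37933 - 1/(-290 + 49188) = 37933 - 1/48898 = 1854847833/48898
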